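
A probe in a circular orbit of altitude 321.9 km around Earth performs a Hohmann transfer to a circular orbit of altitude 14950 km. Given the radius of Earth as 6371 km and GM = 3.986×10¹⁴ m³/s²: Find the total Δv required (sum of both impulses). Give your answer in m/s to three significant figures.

r₁ = 6371 + 321.9 = 6692.9 km = 6.6929×10⁶ m.
r₂ = 6371 + 14950 = 21321 km = 2.1321×10⁷ m.
Transfer ellipse a_t = (r₁ + r₂)/2 = 1.401×10⁷ m.
At r₁: circular v_c1 = √(μ/r₁) = 7717 m/s; transfer-perigee v_p = √[μ(2/r₁ − 1/a_t)] = 9521 m/s.
Δv₁ = v_p − v_c1 = 1804 m/s.
At r₂: circular v_c2 = √(μ/r₂) = 4324 m/s; transfer-apogee v_a = √[μ(2/r₂ − 1/a_t)] = 2989 m/s.
Δv₂ = v_c2 − v_a = 1335 m/s.
Total Δv = Δv₁ + Δv₂ = 3139 m/s.

Δv_total ≈ 3140 m/s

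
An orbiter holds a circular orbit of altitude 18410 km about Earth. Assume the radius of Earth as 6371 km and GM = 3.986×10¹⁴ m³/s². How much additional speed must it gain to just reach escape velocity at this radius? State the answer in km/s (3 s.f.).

Δv ≈ 1.66 km/s

r = 6371 + 18410 = 24781 km = 2.4781×10⁷ m.
Circular speed v_c = √(μ/r) = 4011 m/s.
Escape speed v_esc = √(2μ/r) = √2 × v_c = 5672 m/s.
Δv = v_esc − v_c = 1661 m/s = 1.661 km/s.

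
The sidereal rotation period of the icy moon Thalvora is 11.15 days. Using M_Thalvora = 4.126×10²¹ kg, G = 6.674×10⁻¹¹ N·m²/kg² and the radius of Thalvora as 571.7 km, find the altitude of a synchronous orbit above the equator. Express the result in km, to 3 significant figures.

h_sync ≈ 18100 km

μ = GM = 6.674×10⁻¹¹ × 4.126×10²¹ = 2.754×10¹¹ m³/s².
T = 11.15 days = 9.634×10⁵ s.
A synchronous orbit has period T, so by Kepler's third law a = (μT²/4π²)^(1/3).
μT²/4π² = 2.754×10¹¹ × (9.634×10⁵)² / 39.48 = 6.473×10²¹ m³.
a = 1.864×10⁷ m = 18637 km.
Altitude h = a − R = 18637 − 571.7 = 18065 km.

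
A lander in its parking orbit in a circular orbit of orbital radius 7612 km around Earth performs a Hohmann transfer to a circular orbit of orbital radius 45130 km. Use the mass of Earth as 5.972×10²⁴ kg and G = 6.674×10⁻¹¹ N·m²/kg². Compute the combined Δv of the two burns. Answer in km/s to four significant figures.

μ = GM = 6.674×10⁻¹¹ × 5.972×10²⁴ = 3.986×10¹⁴ m³/s².
r₁ = 7612 km = 7.612×10⁶ m.
r₂ = 45130 km = 4.513×10⁷ m.
Transfer ellipse a_t = (r₁ + r₂)/2 = 2.637×10⁷ m.
At r₁: circular v_c1 = √(μ/r₁) = 7236 m/s; transfer-perigee v_p = √[μ(2/r₁ − 1/a_t)] = 9466 m/s.
Δv₁ = v_p − v_c1 = 2230 m/s.
At r₂: circular v_c2 = √(μ/r₂) = 2972 m/s; transfer-apogee v_a = √[μ(2/r₂ − 1/a_t)] = 1597 m/s.
Δv₂ = v_c2 − v_a = 1375 m/s.
Total Δv = Δv₁ + Δv₂ = 3605 m/s = 3.605 km/s.

Δv_total ≈ 3.605 km/s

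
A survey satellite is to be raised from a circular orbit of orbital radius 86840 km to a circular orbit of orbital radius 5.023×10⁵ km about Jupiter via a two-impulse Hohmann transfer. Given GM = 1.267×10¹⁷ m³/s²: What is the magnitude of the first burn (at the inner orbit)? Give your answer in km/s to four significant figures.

r₁ = 86840 km = 8.684×10⁷ m.
r₂ = 5.023×10⁵ km = 5.023×10⁸ m.
Transfer ellipse a_t = (r₁ + r₂)/2 = 2.946×10⁸ m.
At r₁: circular v_c1 = √(μ/r₁) = 38200 m/s; transfer-perijove v_p = √[μ(2/r₁ − 1/a_t)] = 49880 m/s.
Δv₁ = v_p − v_c1 = 11680 m/s.
= 11.68 km/s.

Δv ≈ 11.68 km/s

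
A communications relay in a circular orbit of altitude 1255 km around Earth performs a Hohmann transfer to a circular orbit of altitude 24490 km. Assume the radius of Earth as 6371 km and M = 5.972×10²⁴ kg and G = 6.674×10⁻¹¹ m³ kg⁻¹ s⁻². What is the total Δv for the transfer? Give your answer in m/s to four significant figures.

Δv_total ≈ 3257 m/s

μ = GM = 6.674×10⁻¹¹ × 5.972×10²⁴ = 3.986×10¹⁴ m³/s².
r₁ = 6371 + 1255 = 7626.0 km = 7.6260×10⁶ m.
r₂ = 6371 + 24490 = 30861 km = 3.0861×10⁷ m.
Transfer ellipse a_t = (r₁ + r₂)/2 = 1.924×10⁷ m.
At r₁: circular v_c1 = √(μ/r₁) = 7229 m/s; transfer-perigee v_p = √[μ(2/r₁ − 1/a_t)] = 9155 m/s.
Δv₁ = v_p − v_c1 = 1926 m/s.
At r₂: circular v_c2 = √(μ/r₂) = 3594 m/s; transfer-apogee v_a = √[μ(2/r₂ − 1/a_t)] = 2262 m/s.
Δv₂ = v_c2 − v_a = 1331 m/s.
Total Δv = Δv₁ + Δv₂ = 3257 m/s.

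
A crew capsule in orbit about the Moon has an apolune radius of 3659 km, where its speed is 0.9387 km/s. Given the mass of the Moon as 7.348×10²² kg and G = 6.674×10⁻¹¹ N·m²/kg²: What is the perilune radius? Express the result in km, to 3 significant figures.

μ = GM = 6.674×10⁻¹¹ × 7.348×10²² = 4.904×10¹² m³/s².
r_a = 3.659×10⁶ m.
Specific energy ε = v²/2 − μ/r = -8.997×10⁵ J/kg, so a = −μ/(2ε) = 2.725×10⁶ m.
The apsides satisfy r_p + r_a = 2a, so the perilune radius is 2a − r_a = 1.792×10⁶ m = 1791.8 km.

perilune radius ≈ 1790 km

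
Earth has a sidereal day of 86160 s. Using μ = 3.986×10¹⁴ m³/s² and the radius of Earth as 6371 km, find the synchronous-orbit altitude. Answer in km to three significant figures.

A synchronous orbit has period T, so by Kepler's third law a = (μT²/4π²)^(1/3).
μT²/4π² = 3.986×10¹⁴ × (8.616×10⁴)² / 39.48 = 7.495×10²² m³.
a = 4.216×10⁷ m = 42163 km.
Altitude h = a − R = 42163 − 6371 = 35792 km.

h_sync ≈ 35800 km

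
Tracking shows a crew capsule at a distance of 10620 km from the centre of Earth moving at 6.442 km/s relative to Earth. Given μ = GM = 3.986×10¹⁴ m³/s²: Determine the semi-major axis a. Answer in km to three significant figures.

r = 1.062×10⁷ m.
Vis-viva rearranged: 1/a = 2/r − v²/μ = 1.883×10⁻⁷ − 1.041×10⁻⁷ = 8.421×10⁻⁸ m⁻¹.
a = 1.187×10⁷ m = 11875 km.

a ≈ 11900 km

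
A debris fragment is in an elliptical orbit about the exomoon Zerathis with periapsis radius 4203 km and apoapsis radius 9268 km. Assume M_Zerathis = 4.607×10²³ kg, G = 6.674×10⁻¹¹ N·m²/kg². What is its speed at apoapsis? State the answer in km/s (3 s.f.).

v ≈ 1.44 km/s

μ = GM = 6.674×10⁻¹¹ × 4.607×10²³ = 3.075×10¹³ m³/s².
Semi-major axis a = (r_p + r_a)/2 = 6735.5 km = 6.736×10⁶ m.
Vis-viva: v² = μ(2/r − 1/a) = 3.075×10¹³ × (2.158×10⁻⁷ − 1.485×10⁻⁷) = 2.070×10⁶ m²/s².
v = 1439 m/s = 1.439 km/s.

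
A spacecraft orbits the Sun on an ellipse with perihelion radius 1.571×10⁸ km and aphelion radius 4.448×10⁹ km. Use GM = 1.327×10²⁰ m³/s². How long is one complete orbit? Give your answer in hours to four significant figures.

Semi-major axis a = (r_p + r_a)/2 = (1.5710×10⁸ + 4.4480×10⁹)/2 = 2.3026×10⁹ km = 2.303×10¹² m.
By Kepler's third law T = 2π√(a³/μ) = 2π × 3.033×10⁸ = 1.906×10⁹ s.
= 5.294×10⁵ hours.

T ≈ 529400 hours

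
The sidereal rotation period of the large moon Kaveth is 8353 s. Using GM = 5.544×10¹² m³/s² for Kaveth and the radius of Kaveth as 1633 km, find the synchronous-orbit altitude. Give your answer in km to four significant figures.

h_sync ≈ 506.8 km

A synchronous orbit has period T, so by Kepler's third law a = (μT²/4π²)^(1/3).
μT²/4π² = 5.544×10¹² × (8.353×10³)² / 39.48 = 9.798×10¹⁸ m³.
a = 2.140×10⁶ m = 2139.8 km.
Altitude h = a − R = 2139.8 − 1633 = 506.85 km.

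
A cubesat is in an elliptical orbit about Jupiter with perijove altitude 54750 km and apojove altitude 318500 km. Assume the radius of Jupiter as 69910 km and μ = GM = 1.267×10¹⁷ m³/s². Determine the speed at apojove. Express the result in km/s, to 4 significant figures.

v ≈ 12.59 km/s

r_p = 69910 + 54750 = 124660 km = 1.2466×10⁸ m.
r_a = 69910 + 318500 = 388410 km = 3.8841×10⁸ m.
Semi-major axis a = (r_p + r_a)/2 = 2.5654×10⁵ km = 2.565×10⁸ m.
Vis-viva: v² = μ(2/r − 1/a) = 1.267×10¹⁷ × (5.149×10⁻⁹ − 3.898×10⁻⁹) = 1.585×10⁸ m²/s².
v = 12590 m/s = 12.59 km/s.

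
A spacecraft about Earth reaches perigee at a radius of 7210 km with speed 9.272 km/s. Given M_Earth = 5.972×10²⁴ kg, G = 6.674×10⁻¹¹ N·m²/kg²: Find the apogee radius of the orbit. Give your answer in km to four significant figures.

apogee radius ≈ 25210 km

μ = GM = 6.674×10⁻¹¹ × 5.972×10²⁴ = 3.986×10¹⁴ m³/s².
r_p = 7.210×10⁶ m.
Specific energy ε = v²/2 − μ/r = -1.230×10⁷ J/kg, so a = −μ/(2ε) = 1.621×10⁷ m.
The apsides satisfy r_p + r_a = 2a, so the apogee radius is 2a − r_p = 2.521×10⁷ m = 25206 km.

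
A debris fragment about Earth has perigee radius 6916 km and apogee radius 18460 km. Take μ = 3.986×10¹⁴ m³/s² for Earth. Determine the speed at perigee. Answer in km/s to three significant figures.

Semi-major axis a = (r_p + r_a)/2 = 12688 km = 1.269×10⁷ m.
Vis-viva: v² = μ(2/r − 1/a) = 3.986×10¹⁴ × (2.892×10⁻⁷ − 7.881×10⁻⁸) = 8.385×10⁷ m²/s².
v = 9157 m/s = 9.157 km/s.

v ≈ 9.16 km/s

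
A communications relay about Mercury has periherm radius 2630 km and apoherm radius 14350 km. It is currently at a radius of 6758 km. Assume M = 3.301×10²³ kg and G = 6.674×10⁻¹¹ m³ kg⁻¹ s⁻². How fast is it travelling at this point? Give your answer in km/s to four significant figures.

v ≈ 1.981 km/s

μ = GM = 6.674×10⁻¹¹ × 3.301×10²³ = 2.203×10¹³ m³/s².
Semi-major axis a = (r_p + r_a)/2 = 8490.0 km = 8.490×10⁶ m.
Vis-viva: v² = μ(2/r − 1/a) = 2.203×10¹³ × (2.959×10⁻⁷ − 1.178×10⁻⁷) = 3.925×10⁶ m²/s².
v = 1981 m/s = 1.981 km/s.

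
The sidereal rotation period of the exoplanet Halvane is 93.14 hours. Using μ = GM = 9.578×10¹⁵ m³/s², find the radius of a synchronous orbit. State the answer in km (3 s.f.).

r_sync ≈ 3.01×10⁵ km

T = 93.14 hours = 3.353×10⁵ s.
A synchronous orbit has period T, so by Kepler's third law a = (μT²/4π²)^(1/3).
μT²/4π² = 9.578×10¹⁵ × (3.353×10⁵)² / 39.48 = 2.728×10²⁵ m³.
a = 3.010×10⁸ m = 3.0102×10⁵ km.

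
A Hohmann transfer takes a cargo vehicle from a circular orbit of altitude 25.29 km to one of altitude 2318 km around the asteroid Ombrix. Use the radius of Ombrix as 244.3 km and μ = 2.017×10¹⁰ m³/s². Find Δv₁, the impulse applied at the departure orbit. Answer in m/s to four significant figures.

Δv ≈ 94.43 m/s

r₁ = 244.3 + 25.29 = 269.59 km = 2.6959×10⁵ m.
r₂ = 244.3 + 2318 = 2562.3 km = 2.5623×10⁶ m.
Transfer ellipse a_t = (r₁ + r₂)/2 = 1.416×10⁶ m.
At r₁: circular v_c1 = √(μ/r₁) = 273.5 m/s; transfer-periapsis v_p = √[μ(2/r₁ − 1/a_t)] = 368.0 m/s.
Δv₁ = v_p − v_c1 = 94.43 m/s.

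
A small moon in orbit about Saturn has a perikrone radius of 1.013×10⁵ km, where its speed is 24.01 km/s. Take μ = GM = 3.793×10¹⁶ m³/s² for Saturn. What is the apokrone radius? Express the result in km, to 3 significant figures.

r_p = 1.013×10⁸ m.
Specific energy ε = v²/2 − μ/r = -8.619×10⁷ J/kg, so a = −μ/(2ε) = 2.200×10⁸ m.
The apsides satisfy r_p + r_a = 2a, so the apokrone radius is 2a − r_p = 3.388×10⁸ m = 3.3876×10⁵ km.

apokrone radius ≈ 3.39×10⁵ km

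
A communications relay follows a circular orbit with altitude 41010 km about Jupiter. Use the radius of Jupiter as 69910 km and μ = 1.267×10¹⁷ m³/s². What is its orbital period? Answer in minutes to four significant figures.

T ≈ 343.7 minutes

r = 69910 + 41010 = 110920 km = 1.1092×10⁸ m.
Kepler's third law: T = 2π√(r³/μ) = 2π√((1.109×10⁸)³ / 1.267×10¹⁷).
r³/μ = 1.077×10⁷ s², so T = 2π × 3.282×10³ = 2.062×10⁴ s.
Converting: 2.062×10⁴ s ÷ 60.00 = 343.7 minutes.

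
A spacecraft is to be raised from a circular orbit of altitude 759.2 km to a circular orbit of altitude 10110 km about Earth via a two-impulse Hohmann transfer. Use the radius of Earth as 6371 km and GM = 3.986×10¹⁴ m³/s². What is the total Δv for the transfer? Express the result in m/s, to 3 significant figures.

Δv_total ≈ 2450 m/s

r₁ = 6371 + 759.2 = 7130.2 km = 7.1302×10⁶ m.
r₂ = 6371 + 10110 = 16481 km = 1.6481×10⁷ m.
Transfer ellipse a_t = (r₁ + r₂)/2 = 1.181×10⁷ m.
At r₁: circular v_c1 = √(μ/r₁) = 7477 m/s; transfer-perigee v_p = √[μ(2/r₁ − 1/a_t)] = 8834 m/s.
Δv₁ = v_p − v_c1 = 1357 m/s.
At r₂: circular v_c2 = √(μ/r₂) = 4918 m/s; transfer-apogee v_a = √[μ(2/r₂ − 1/a_t)] = 3822 m/s.
Δv₂ = v_c2 − v_a = 1096 m/s.
Total Δv = Δv₁ + Δv₂ = 2453 m/s.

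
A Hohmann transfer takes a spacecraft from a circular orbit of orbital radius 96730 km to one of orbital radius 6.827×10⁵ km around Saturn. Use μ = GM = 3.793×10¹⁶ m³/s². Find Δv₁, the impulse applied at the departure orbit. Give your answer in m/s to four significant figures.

Δv ≈ 6407 m/s

r₁ = 96730 km = 9.673×10⁷ m.
r₂ = 6.827×10⁵ km = 6.827×10⁸ m.
Transfer ellipse a_t = (r₁ + r₂)/2 = 3.897×10⁸ m.
At r₁: circular v_c1 = √(μ/r₁) = 19800 m/s; transfer-perikrone v_p = √[μ(2/r₁ − 1/a_t)] = 26210 m/s.
Δv₁ = v_p − v_c1 = 6407 m/s.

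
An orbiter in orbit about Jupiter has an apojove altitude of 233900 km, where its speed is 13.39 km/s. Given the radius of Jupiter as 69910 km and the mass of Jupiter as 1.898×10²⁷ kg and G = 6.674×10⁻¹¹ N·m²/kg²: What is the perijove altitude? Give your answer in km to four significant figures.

μ = GM = 6.674×10⁻¹¹ × 1.898×10²⁷ = 1.267×10¹⁷ m³/s².
r_a = 69910 + 233900 = 3.0381×10⁵ km = 3.038×10⁸ m.
Specific energy ε = v²/2 − μ/r = -3.273×10⁸ J/kg, so a = −μ/(2ε) = 1.935×10⁸ m.
The apsides satisfy r_p + r_a = 2a, so the perijove radius is 2a − r_a = 8.321×10⁷ m = 83212 km.
Perijove altitude = 83212 − 69910 = 13302 km.

perijove altitude ≈ 13300 km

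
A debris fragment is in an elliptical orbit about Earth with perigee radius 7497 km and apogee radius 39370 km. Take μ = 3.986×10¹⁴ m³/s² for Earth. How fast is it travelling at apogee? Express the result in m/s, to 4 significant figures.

Semi-major axis a = (r_p + r_a)/2 = 23434 km = 2.343×10⁷ m.
Vis-viva: v² = μ(2/r − 1/a) = 3.986×10¹⁴ × (5.080×10⁻⁸ − 4.267×10⁻⁸) = 3.239×10⁶ m²/s².
v = 1800 m/s.

v ≈ 1800 m/s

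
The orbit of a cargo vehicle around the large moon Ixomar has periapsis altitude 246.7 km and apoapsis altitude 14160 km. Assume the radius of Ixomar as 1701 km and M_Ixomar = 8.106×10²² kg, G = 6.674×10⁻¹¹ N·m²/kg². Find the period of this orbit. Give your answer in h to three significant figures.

T ≈ 19.9 h

μ = GM = 6.674×10⁻¹¹ × 8.106×10²² = 5.410×10¹² m³/s².
r_p = 1701 + 246.7 = 1947.7 km = 1.9477×10⁶ m.
r_a = 1701 + 14160 = 15861 km = 1.5861×10⁷ m.
Semi-major axis a = (r_p + r_a)/2 = (1947.7 + 15861)/2 = 8904.4 km = 8.904×10⁶ m.
By Kepler's third law T = 2π√(a³/μ) = 2π × 1.142×10⁴ = 7.178×10⁴ s.
= 19.94 h.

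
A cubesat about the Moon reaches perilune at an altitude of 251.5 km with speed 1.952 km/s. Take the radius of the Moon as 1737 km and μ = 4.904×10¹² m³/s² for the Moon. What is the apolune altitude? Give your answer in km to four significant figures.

apolune altitude ≈ 5016 km

r_p = 1737 + 251.5 = 1988.5 km = 1.988×10⁶ m.
Specific energy ε = v²/2 − μ/r = -5.610×10⁵ J/kg, so a = −μ/(2ε) = 4.371×10⁶ m.
The apsides satisfy r_p + r_a = 2a, so the apolune radius is 2a − r_p = 6.753×10⁶ m = 6752.6 km.
Apolune altitude = 6752.6 − 1737 = 5015.6 km.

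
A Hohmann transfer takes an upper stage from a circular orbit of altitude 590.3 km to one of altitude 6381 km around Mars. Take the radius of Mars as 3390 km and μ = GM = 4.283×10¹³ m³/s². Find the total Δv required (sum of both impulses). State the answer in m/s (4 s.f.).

r₁ = 3390 + 590.3 = 3980.3 km = 3.9803×10⁶ m.
r₂ = 3390 + 6381 = 9771.0 km = 9.7710×10⁶ m.
Transfer ellipse a_t = (r₁ + r₂)/2 = 6.876×10⁶ m.
At r₁: circular v_c1 = √(μ/r₁) = 3280 m/s; transfer-periapsis v_p = √[μ(2/r₁ − 1/a_t)] = 3910 m/s.
Δv₁ = v_p − v_c1 = 630.1 m/s.
At r₂: circular v_c2 = √(μ/r₂) = 2094 m/s; transfer-apoapsis v_a = √[μ(2/r₂ − 1/a_t)] = 1593 m/s.
Δv₂ = v_c2 − v_a = 500.7 m/s.
Total Δv = Δv₁ + Δv₂ = 1131 m/s.

Δv_total ≈ 1131 m/s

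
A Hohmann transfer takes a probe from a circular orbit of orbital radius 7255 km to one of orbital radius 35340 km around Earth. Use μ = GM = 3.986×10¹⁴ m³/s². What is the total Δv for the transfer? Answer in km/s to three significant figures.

Δv_total ≈ 3.53 km/s

r₁ = 7255 km = 7.255×10⁶ m.
r₂ = 35340 km = 3.534×10⁷ m.
Transfer ellipse a_t = (r₁ + r₂)/2 = 2.130×10⁷ m.
At r₁: circular v_c1 = √(μ/r₁) = 7412 m/s; transfer-perigee v_p = √[μ(2/r₁ − 1/a_t)] = 9548 m/s.
Δv₁ = v_p − v_c1 = 2136 m/s.
At r₂: circular v_c2 = √(μ/r₂) = 3358 m/s; transfer-apogee v_a = √[μ(2/r₂ − 1/a_t)] = 1960 m/s.
Δv₂ = v_c2 − v_a = 1398 m/s.
Total Δv = Δv₁ + Δv₂ = 3534 m/s = 3.534 km/s.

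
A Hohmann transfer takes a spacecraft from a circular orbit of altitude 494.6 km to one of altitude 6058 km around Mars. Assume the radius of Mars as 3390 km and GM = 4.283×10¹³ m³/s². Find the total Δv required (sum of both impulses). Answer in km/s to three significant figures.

r₁ = 3390 + 494.6 = 3884.6 km = 3.8846×10⁶ m.
r₂ = 3390 + 6058 = 9448.0 km = 9.4480×10⁶ m.
Transfer ellipse a_t = (r₁ + r₂)/2 = 6.666×10⁶ m.
At r₁: circular v_c1 = √(μ/r₁) = 3320 m/s; transfer-periapsis v_p = √[μ(2/r₁ − 1/a_t)] = 3953 m/s.
Δv₁ = v_p − v_c1 = 632.5 m/s.
At r₂: circular v_c2 = √(μ/r₂) = 2129 m/s; transfer-apoapsis v_a = √[μ(2/r₂ − 1/a_t)] = 1625 m/s.
Δv₂ = v_c2 − v_a = 503.8 m/s.
Total Δv = Δv₁ + Δv₂ = 1136 m/s = 1.136 km/s.

Δv_total ≈ 1.14 km/s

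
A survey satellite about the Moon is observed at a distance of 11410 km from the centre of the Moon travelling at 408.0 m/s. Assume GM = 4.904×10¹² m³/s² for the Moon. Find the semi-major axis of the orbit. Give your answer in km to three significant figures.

r = 1.141×10⁷ m.
Specific orbital energy ε = v²/2 − μ/r = (408.0)²/2 − 4.904×10¹²/1.141×10⁷ = -3.466×10⁵ J/kg.
Since ε = −μ/(2a), a = −μ/(2ε) = 7.075×10⁶ m = 7075.1 km.

a ≈ 7080 km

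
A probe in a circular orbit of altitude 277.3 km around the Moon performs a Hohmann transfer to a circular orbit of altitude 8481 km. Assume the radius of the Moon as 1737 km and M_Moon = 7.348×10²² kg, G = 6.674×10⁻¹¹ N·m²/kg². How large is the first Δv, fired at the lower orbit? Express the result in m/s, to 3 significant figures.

μ = GM = 6.674×10⁻¹¹ × 7.348×10²² = 4.904×10¹² m³/s².
r₁ = 1737 + 277.3 = 2014.3 km = 2.0143×10⁶ m.
r₂ = 1737 + 8481 = 10218 km = 1.0218×10⁷ m.
Transfer ellipse a_t = (r₁ + r₂)/2 = 6.116×10⁶ m.
At r₁: circular v_c1 = √(μ/r₁) = 1560 m/s; transfer-perilune v_p = √[μ(2/r₁ − 1/a_t)] = 2017 m/s.
Δv₁ = v_p − v_c1 = 456.5 m/s.

Δv ≈ 456 m/s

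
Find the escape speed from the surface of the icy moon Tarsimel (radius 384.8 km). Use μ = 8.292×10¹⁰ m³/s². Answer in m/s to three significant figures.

v_esc ≈ 656 m/s

r = R = 3.848×10⁵ m.
Escape speed v_esc = √(2μ/r) = √(2 × 8.292×10¹⁰ / 3.848×10⁵) = √(4.310×10⁵) = 656.5 m/s.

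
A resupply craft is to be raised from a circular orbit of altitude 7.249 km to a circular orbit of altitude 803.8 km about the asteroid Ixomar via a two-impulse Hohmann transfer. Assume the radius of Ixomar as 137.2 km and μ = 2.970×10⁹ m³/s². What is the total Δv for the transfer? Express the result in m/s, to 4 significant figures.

Δv_total ≈ 72.62 m/s

r₁ = 137.2 + 7.249 = 144.45 km = 1.4445×10⁵ m.
r₂ = 137.2 + 803.8 = 941.00 km = 9.4100×10⁵ m.
Transfer ellipse a_t = (r₁ + r₂)/2 = 5.427×10⁵ m.
At r₁: circular v_c1 = √(μ/r₁) = 143.4 m/s; transfer-periapsis v_p = √[μ(2/r₁ − 1/a_t)] = 188.8 m/s.
Δv₁ = v_p − v_c1 = 45.42 m/s.
At r₂: circular v_c2 = √(μ/r₂) = 56.18 m/s; transfer-apoapsis v_a = √[μ(2/r₂ − 1/a_t)] = 28.98 m/s.
Δv₂ = v_c2 − v_a = 27.20 m/s.
Total Δv = Δv₁ + Δv₂ = 72.62 m/s.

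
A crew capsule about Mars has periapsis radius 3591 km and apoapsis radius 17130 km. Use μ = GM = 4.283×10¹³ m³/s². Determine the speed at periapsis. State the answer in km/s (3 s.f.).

v ≈ 4.44 km/s

Semi-major axis a = (r_p + r_a)/2 = 10360 km = 1.036×10⁷ m.
Vis-viva: v² = μ(2/r − 1/a) = 4.283×10¹³ × (5.569×10⁻⁷ − 9.652×10⁻⁸) = 1.972×10⁷ m²/s².
v = 4441 m/s = 4.441 km/s.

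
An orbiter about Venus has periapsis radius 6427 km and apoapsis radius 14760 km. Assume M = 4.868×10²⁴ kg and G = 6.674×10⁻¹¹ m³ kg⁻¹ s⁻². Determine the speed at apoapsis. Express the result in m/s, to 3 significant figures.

μ = GM = 6.674×10⁻¹¹ × 4.868×10²⁴ = 3.249×10¹⁴ m³/s².
Semi-major axis a = (r_p + r_a)/2 = 10594 km = 1.059×10⁷ m.
Vis-viva: v² = μ(2/r − 1/a) = 3.249×10¹⁴ × (1.355×10⁻⁷ − 9.440×10⁻⁸) = 1.335×10⁷ m²/s².
v = 3654 m/s.

v ≈ 3650 m/s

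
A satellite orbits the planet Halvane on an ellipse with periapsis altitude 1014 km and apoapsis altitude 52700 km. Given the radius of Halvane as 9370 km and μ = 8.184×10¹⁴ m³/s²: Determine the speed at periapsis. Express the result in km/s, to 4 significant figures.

v ≈ 11.62 km/s

r_p = 9370 + 1014 = 10384 km = 1.0384×10⁷ m.
r_a = 9370 + 52700 = 62070 km = 6.2070×10⁷ m.
Semi-major axis a = (r_p + r_a)/2 = 36227 km = 3.623×10⁷ m.
Vis-viva: v² = μ(2/r − 1/a) = 8.184×10¹⁴ × (1.926×10⁻⁷ − 2.760×10⁻⁸) = 1.350×10⁸ m²/s².
v = 11620 m/s = 11.62 km/s.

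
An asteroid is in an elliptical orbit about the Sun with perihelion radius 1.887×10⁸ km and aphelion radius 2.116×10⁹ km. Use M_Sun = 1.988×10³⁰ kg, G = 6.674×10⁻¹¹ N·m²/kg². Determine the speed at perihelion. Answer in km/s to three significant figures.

v ≈ 35.9 km/s

μ = GM = 6.674×10⁻¹¹ × 1.988×10³⁰ = 1.327×10²⁰ m³/s².
Semi-major axis a = (r_p + r_a)/2 = 1.1524×10⁹ km = 1.152×10¹² m.
Vis-viva: v² = μ(2/r − 1/a) = 1.327×10²⁰ × (1.060×10⁻¹¹ − 8.678×10⁻¹³) = 1.291×10⁹ m²/s².
v = 35930 m/s = 35.93 km/s.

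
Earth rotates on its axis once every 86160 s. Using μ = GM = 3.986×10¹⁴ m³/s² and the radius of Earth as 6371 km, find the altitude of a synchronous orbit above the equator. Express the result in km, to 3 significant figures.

h_sync ≈ 35800 km

A synchronous orbit has period T, so by Kepler's third law a = (μT²/4π²)^(1/3).
μT²/4π² = 3.986×10¹⁴ × (8.616×10⁴)² / 39.48 = 7.495×10²² m³.
a = 4.216×10⁷ m = 42163 km.
Altitude h = a − R = 42163 − 6371 = 35792 km.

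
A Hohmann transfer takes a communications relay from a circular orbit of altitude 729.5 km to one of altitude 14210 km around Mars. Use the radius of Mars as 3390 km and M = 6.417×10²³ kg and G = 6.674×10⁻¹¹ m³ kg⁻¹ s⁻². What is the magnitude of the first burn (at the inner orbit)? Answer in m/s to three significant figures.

μ = GM = 6.674×10⁻¹¹ × 6.417×10²³ = 4.283×10¹³ m³/s².
r₁ = 3390 + 729.5 = 4119.5 km = 4.1195×10⁶ m.
r₂ = 3390 + 14210 = 17600 km = 1.7600×10⁷ m.
Transfer ellipse a_t = (r₁ + r₂)/2 = 1.086×10⁷ m.
At r₁: circular v_c1 = √(μ/r₁) = 3224 m/s; transfer-periapsis v_p = √[μ(2/r₁ − 1/a_t)] = 4105 m/s.
Δv₁ = v_p − v_c1 = 880.4 m/s.

Δv ≈ 880 m/s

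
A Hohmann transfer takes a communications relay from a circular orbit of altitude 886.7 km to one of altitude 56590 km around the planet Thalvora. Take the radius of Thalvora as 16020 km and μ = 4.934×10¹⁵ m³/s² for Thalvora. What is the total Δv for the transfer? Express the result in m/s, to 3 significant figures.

r₁ = 16020 + 886.7 = 16907 km = 1.6907×10⁷ m.
r₂ = 16020 + 56590 = 72610 km = 7.2610×10⁷ m.
Transfer ellipse a_t = (r₁ + r₂)/2 = 4.476×10⁷ m.
At r₁: circular v_c1 = √(μ/r₁) = 17080 m/s; transfer-periapsis v_p = √[μ(2/r₁ − 1/a_t)] = 21760 m/s.
Δv₁ = v_p − v_c1 = 4675 m/s.
At r₂: circular v_c2 = √(μ/r₂) = 8243 m/s; transfer-apoapsis v_a = √[μ(2/r₂ − 1/a_t)] = 5066 m/s.
Δv₂ = v_c2 − v_a = 3177 m/s.
Total Δv = Δv₁ + Δv₂ = 7852 m/s.

Δv_total ≈ 7850 m/s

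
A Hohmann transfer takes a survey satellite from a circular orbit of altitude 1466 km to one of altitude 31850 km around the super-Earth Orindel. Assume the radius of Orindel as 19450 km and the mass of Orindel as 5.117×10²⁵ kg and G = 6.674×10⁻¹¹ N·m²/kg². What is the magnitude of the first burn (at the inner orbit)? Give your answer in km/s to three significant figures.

Δv ≈ 2.45 km/s

μ = GM = 6.674×10⁻¹¹ × 5.117×10²⁵ = 3.415×10¹⁵ m³/s².
r₁ = 19450 + 1466 = 20916 km = 2.0916×10⁷ m.
r₂ = 19450 + 31850 = 51300 km = 5.1300×10⁷ m.
Transfer ellipse a_t = (r₁ + r₂)/2 = 3.611×10⁷ m.
At r₁: circular v_c1 = √(μ/r₁) = 12780 m/s; transfer-periapsis v_p = √[μ(2/r₁ − 1/a_t)] = 15230 m/s.
Δv₁ = v_p − v_c1 = 2453 m/s.
= 2.453 km/s.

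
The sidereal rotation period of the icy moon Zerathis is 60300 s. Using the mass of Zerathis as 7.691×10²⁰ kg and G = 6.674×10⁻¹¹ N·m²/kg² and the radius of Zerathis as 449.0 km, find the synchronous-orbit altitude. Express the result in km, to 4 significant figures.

h_sync ≈ 1229 km

μ = GM = 6.674×10⁻¹¹ × 7.691×10²⁰ = 5.133×10¹⁰ m³/s².
A synchronous orbit has period T, so by Kepler's third law a = (μT²/4π²)^(1/3).
μT²/4π² = 5.133×10¹⁰ × (6.030×10⁴)² / 39.48 = 4.728×10¹⁸ m³.
a = 1.678×10⁶ m = 1678.3 km.
Altitude h = a − R = 1678.3 − 449.0 = 1229.3 km.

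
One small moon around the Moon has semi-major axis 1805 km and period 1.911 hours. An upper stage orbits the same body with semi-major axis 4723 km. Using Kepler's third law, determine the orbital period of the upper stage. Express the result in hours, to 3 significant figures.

T₂ ≈ 8.09 hours

Kepler's third law: T² ∝ a³, so T₂ = T₁ (a₂/a₁)^(3/2).
a₂/a₁ = 2.617, (a₂/a₁)^(3/2) = 4.233.
T₂ = 1.911 × 4.233 = 8.089 hours.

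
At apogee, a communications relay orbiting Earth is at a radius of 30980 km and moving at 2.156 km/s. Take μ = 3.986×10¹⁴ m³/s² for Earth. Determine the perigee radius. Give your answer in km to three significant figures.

r_a = 3.098×10⁷ m.
Specific energy ε = v²/2 − μ/r = -1.054×10⁷ J/kg, so a = −μ/(2ε) = 1.890×10⁷ m.
The apsides satisfy r_p + r_a = 2a, so the perigee radius is 2a − r_a = 6.830×10⁶ m = 6830.0 km.

perigee radius ≈ 6830 km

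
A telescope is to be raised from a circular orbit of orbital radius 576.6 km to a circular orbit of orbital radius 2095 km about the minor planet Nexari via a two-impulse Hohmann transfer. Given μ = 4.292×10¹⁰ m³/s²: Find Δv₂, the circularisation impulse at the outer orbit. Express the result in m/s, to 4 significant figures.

r₁ = 576.6 km = 5.766×10⁵ m.
r₂ = 2095 km = 2.095×10⁶ m.
Transfer ellipse a_t = (r₁ + r₂)/2 = 1.336×10⁶ m.
At r₁: circular v_c1 = √(μ/r₁) = 272.8 m/s; transfer-periapsis v_p = √[μ(2/r₁ − 1/a_t)] = 341.7 m/s.
At r₂: circular v_c2 = √(μ/r₂) = 143.1 m/s; transfer-apoapsis v_a = √[μ(2/r₂ − 1/a_t)] = 94.04 m/s.
Δv₂ = v_c2 − v_a = 49.09 m/s.

Δv ≈ 49.09 m/s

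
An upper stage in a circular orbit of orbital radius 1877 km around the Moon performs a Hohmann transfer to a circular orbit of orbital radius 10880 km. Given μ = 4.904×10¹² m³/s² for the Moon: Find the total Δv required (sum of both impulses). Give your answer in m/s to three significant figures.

r₁ = 1877 km = 1.877×10⁶ m.
r₂ = 10880 km = 1.088×10⁷ m.
Transfer ellipse a_t = (r₁ + r₂)/2 = 6.378×10⁶ m.
At r₁: circular v_c1 = √(μ/r₁) = 1616 m/s; transfer-perilune v_p = √[μ(2/r₁ − 1/a_t)] = 2111 m/s.
Δv₁ = v_p − v_c1 = 494.7 m/s.
At r₂: circular v_c2 = √(μ/r₂) = 671.4 m/s; transfer-apolune v_a = √[μ(2/r₂ − 1/a_t)] = 364.2 m/s.
Δv₂ = v_c2 − v_a = 307.2 m/s.
Total Δv = Δv₁ + Δv₂ = 801.8 m/s.

Δv_total ≈ 802 m/s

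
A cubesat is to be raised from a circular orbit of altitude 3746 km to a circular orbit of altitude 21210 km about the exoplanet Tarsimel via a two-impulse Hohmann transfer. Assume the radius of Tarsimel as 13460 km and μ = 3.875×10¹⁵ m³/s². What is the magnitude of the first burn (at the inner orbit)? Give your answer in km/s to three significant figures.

Δv ≈ 2.34 km/s

r₁ = 13460 + 3746 = 17206 km = 1.7206×10⁷ m.
r₂ = 13460 + 21210 = 34670 km = 3.4670×10⁷ m.
Transfer ellipse a_t = (r₁ + r₂)/2 = 2.594×10⁷ m.
At r₁: circular v_c1 = √(μ/r₁) = 15010 m/s; transfer-periapsis v_p = √[μ(2/r₁ − 1/a_t)] = 17350 m/s.
Δv₁ = v_p − v_c1 = 2343 m/s.
= 2.343 km/s.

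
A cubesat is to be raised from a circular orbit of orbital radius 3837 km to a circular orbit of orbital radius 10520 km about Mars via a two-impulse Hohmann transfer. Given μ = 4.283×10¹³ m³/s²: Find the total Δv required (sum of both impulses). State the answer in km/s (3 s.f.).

Δv_total ≈ 1.25 km/s

r₁ = 3837 km = 3.837×10⁶ m.
r₂ = 10520 km = 1.052×10⁷ m.
Transfer ellipse a_t = (r₁ + r₂)/2 = 7.178×10⁶ m.
At r₁: circular v_c1 = √(μ/r₁) = 3341 m/s; transfer-periapsis v_p = √[μ(2/r₁ − 1/a_t)] = 4045 m/s.
Δv₁ = v_p − v_c1 = 703.5 m/s.
At r₂: circular v_c2 = √(μ/r₂) = 2018 m/s; transfer-apoapsis v_a = √[μ(2/r₂ − 1/a_t)] = 1475 m/s.
Δv₂ = v_c2 − v_a = 542.6 m/s.
Total Δv = Δv₁ + Δv₂ = 1246 m/s = 1.246 km/s.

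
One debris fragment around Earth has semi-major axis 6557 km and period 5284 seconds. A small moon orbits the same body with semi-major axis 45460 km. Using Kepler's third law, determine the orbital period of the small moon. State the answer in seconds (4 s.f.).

Kepler's third law: T² ∝ a³, so T₂ = T₁ (a₂/a₁)^(3/2).
a₂/a₁ = 6.933, (a₂/a₁)^(3/2) = 18.26.
T₂ = 5284 × 18.26 = 96460 seconds.

T₂ ≈ 96460 seconds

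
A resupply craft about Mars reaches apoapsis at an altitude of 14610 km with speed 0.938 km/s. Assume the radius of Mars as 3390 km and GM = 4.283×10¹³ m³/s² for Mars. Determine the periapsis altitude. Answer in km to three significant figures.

r_a = 3390 + 14610 = 18000 km = 1.800×10⁷ m.
Specific energy ε = v²/2 − μ/r = -1.940×10⁶ J/kg, so a = −μ/(2ε) = 1.104×10⁷ m.
The apsides satisfy r_p + r_a = 2a, so the periapsis radius is 2a − r_a = 4.083×10⁶ m = 4082.8 km.
Periapsis altitude = 4082.8 − 3390 = 692.76 km.

periapsis altitude ≈ 693 km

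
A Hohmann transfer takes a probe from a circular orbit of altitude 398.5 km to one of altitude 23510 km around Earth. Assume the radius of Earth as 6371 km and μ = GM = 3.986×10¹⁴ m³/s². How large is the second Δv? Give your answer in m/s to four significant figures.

r₁ = 6371 + 398.5 = 6769.5 km = 6.7695×10⁶ m.
r₂ = 6371 + 23510 = 29881 km = 2.9881×10⁷ m.
Transfer ellipse a_t = (r₁ + r₂)/2 = 1.833×10⁷ m.
At r₁: circular v_c1 = √(μ/r₁) = 7673 m/s; transfer-perigee v_p = √[μ(2/r₁ − 1/a_t)] = 9799 m/s.
At r₂: circular v_c2 = √(μ/r₂) = 3652 m/s; transfer-apogee v_a = √[μ(2/r₂ − 1/a_t)] = 2220 m/s.
Δv₂ = v_c2 − v_a = 1432 m/s.

Δv ≈ 1432 m/s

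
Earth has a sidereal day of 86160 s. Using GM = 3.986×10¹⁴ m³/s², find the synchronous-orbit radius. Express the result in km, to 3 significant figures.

A synchronous orbit has period T, so by Kepler's third law a = (μT²/4π²)^(1/3).
μT²/4π² = 3.986×10¹⁴ × (8.616×10⁴)² / 39.48 = 7.495×10²² m³.
a = 4.216×10⁷ m = 42163 km.

r_sync ≈ 42200 km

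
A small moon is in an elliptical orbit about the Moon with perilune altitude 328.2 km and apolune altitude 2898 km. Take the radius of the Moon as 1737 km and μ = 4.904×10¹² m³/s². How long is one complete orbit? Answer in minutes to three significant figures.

r_p = 1737 + 328.2 = 2065.2 km = 2.0652×10⁶ m.
r_a = 1737 + 2898 = 4635.0 km = 4.6350×10⁶ m.
Semi-major axis a = (r_p + r_a)/2 = (2065.2 + 4635.0)/2 = 3350.1 km = 3.350×10⁶ m.
By Kepler's third law T = 2π√(a³/μ) = 2π × 2.769×10³ = 1.740×10⁴ s.
= 290.0 minutes.

T ≈ 290 minutes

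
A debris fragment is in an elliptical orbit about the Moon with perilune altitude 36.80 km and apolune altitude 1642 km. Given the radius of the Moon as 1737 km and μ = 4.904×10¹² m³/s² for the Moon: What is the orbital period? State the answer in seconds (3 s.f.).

T ≈ 11700 seconds

r_p = 1737 + 36.80 = 1773.8 km = 1.7738×10⁶ m.
r_a = 1737 + 1642 = 3379.0 km = 3.3790×10⁶ m.
Semi-major axis a = (r_p + r_a)/2 = (1773.8 + 3379.0)/2 = 2576.4 km = 2.576×10⁶ m.
By Kepler's third law T = 2π√(a³/μ) = 2π × 1.867×10³ = 1.173×10⁴ s.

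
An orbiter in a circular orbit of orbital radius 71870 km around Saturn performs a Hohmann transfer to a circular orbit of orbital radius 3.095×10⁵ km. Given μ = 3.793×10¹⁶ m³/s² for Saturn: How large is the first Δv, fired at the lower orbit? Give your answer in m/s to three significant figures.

Δv ≈ 6290 m/s

r₁ = 71870 km = 7.187×10⁷ m.
r₂ = 3.095×10⁵ km = 3.095×10⁸ m.
Transfer ellipse a_t = (r₁ + r₂)/2 = 1.907×10⁸ m.
At r₁: circular v_c1 = √(μ/r₁) = 22970 m/s; transfer-perikrone v_p = √[μ(2/r₁ − 1/a_t)] = 29270 m/s.
Δv₁ = v_p − v_c1 = 6295 m/s.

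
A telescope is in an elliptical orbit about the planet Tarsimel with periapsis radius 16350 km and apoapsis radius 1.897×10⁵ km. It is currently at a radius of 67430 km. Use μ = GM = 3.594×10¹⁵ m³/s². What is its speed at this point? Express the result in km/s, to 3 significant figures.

Semi-major axis a = (r_p + r_a)/2 = 1.0302×10⁵ km = 1.030×10⁸ m.
Vis-viva: v² = μ(2/r − 1/a) = 3.594×10¹⁵ × (2.966×10⁻⁸ − 9.706×10⁻⁹) = 7.171×10⁷ m²/s².
v = 8468 m/s = 8.468 km/s.

v ≈ 8.47 km/s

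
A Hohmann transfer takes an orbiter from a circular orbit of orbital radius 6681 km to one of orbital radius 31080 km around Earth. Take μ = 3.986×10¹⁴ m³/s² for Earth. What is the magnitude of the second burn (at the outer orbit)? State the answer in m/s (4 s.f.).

r₁ = 6681 km = 6.681×10⁶ m.
r₂ = 31080 km = 3.108×10⁷ m.
Transfer ellipse a_t = (r₁ + r₂)/2 = 1.888×10⁷ m.
At r₁: circular v_c1 = √(μ/r₁) = 7724 m/s; transfer-perigee v_p = √[μ(2/r₁ − 1/a_t)] = 9910 m/s.
At r₂: circular v_c2 = √(μ/r₂) = 3581 m/s; transfer-apogee v_a = √[μ(2/r₂ − 1/a_t)] = 2130 m/s.
Δv₂ = v_c2 − v_a = 1451 m/s.

Δv ≈ 1451 m/s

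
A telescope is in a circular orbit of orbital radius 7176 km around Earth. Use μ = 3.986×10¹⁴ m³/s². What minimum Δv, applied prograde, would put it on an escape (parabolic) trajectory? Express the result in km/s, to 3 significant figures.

r = 7176 km = 7.176×10⁶ m.
Circular speed v_c = √(μ/r) = 7453 m/s.
Escape speed v_esc = √(2μ/r) = √2 × v_c = 10540 m/s.
Δv = v_esc − v_c = 3087 m/s = 3.087 km/s.

Δv ≈ 3.09 km/s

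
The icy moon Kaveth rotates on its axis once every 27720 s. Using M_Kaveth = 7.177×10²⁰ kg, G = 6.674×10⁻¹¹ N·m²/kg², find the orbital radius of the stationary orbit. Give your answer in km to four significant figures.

r_sync ≈ 976.9 km

μ = GM = 6.674×10⁻¹¹ × 7.177×10²⁰ = 4.790×10¹⁰ m³/s².
A synchronous orbit has period T, so by Kepler's third law a = (μT²/4π²)^(1/3).
μT²/4π² = 4.790×10¹⁰ × (2.772×10⁴)² / 39.48 = 9.323×10¹⁷ m³.
a = 9.769×10⁵ m = 976.90 km.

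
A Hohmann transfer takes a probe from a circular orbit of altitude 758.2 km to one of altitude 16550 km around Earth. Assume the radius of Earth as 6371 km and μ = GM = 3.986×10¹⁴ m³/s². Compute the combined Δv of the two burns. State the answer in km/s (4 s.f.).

r₁ = 6371 + 758.2 = 7129.2 km = 7.1292×10⁶ m.
r₂ = 6371 + 16550 = 22921 km = 2.2921×10⁷ m.
Transfer ellipse a_t = (r₁ + r₂)/2 = 1.503×10⁷ m.
At r₁: circular v_c1 = √(μ/r₁) = 7477 m/s; transfer-perigee v_p = √[μ(2/r₁ − 1/a_t)] = 9235 m/s.
Δv₁ = v_p − v_c1 = 1758 m/s.
At r₂: circular v_c2 = √(μ/r₂) = 4170 m/s; transfer-apogee v_a = √[μ(2/r₂ − 1/a_t)] = 2873 m/s.
Δv₂ = v_c2 − v_a = 1298 m/s.
Total Δv = Δv₁ + Δv₂ = 3056 m/s = 3.056 km/s.

Δv_total ≈ 3.056 km/s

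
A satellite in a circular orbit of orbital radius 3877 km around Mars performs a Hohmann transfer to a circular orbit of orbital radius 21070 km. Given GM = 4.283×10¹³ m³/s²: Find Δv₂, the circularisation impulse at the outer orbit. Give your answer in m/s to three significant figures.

r₁ = 3877 km = 3.877×10⁶ m.
r₂ = 21070 km = 2.107×10⁷ m.
Transfer ellipse a_t = (r₁ + r₂)/2 = 1.247×10⁷ m.
At r₁: circular v_c1 = √(μ/r₁) = 3324 m/s; transfer-periapsis v_p = √[μ(2/r₁ − 1/a_t)] = 4320 m/s.
At r₂: circular v_c2 = √(μ/r₂) = 1426 m/s; transfer-apoapsis v_a = √[μ(2/r₂ − 1/a_t)] = 794.9 m/s.
Δv₂ = v_c2 − v_a = 630.9 m/s.

Δv ≈ 631 m/s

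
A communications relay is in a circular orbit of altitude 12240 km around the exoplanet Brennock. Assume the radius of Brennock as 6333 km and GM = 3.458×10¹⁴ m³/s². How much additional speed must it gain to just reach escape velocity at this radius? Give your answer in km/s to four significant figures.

Δv ≈ 1.787 km/s

r = 6333 + 12240 = 18573 km = 1.8573×10⁷ m.
Circular speed v_c = √(μ/r) = 4315 m/s.
Escape speed v_esc = √(2μ/r) = √2 × v_c = 6102 m/s.
Δv = v_esc − v_c = 1787 m/s = 1.787 km/s.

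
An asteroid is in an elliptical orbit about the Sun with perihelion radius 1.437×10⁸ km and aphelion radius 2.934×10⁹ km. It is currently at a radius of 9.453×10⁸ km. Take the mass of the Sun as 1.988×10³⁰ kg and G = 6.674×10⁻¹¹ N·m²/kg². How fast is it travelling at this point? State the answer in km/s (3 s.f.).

μ = GM = 6.674×10⁻¹¹ × 1.988×10³⁰ = 1.327×10²⁰ m³/s².
Semi-major axis a = (r_p + r_a)/2 = 1.5388×10⁹ km = 1.539×10¹² m.
Vis-viva: v² = μ(2/r − 1/a) = 1.327×10²⁰ × (2.116×10⁻¹² − 6.498×10⁻¹³) = 1.945×10⁸ m²/s².
v = 13950 m/s = 13.95 km/s.

v ≈ 13.9 km/s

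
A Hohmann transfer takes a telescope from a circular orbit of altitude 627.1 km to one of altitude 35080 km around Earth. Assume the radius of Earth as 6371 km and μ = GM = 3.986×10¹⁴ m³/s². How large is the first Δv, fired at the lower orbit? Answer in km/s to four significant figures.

Δv ≈ 2.325 km/s

r₁ = 6371 + 627.1 = 6998.1 km = 6.9981×10⁶ m.
r₂ = 6371 + 35080 = 41451 km = 4.1451×10⁷ m.
Transfer ellipse a_t = (r₁ + r₂)/2 = 2.422×10⁷ m.
At r₁: circular v_c1 = √(μ/r₁) = 7547 m/s; transfer-perigee v_p = √[μ(2/r₁ − 1/a_t)] = 9872 m/s.
Δv₁ = v_p − v_c1 = 2325 m/s.
= 2.325 km/s.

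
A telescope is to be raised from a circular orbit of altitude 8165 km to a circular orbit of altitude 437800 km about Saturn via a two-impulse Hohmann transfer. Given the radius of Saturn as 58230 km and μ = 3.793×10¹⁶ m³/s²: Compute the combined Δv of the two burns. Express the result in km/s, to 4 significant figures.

Δv_total ≈ 12.34 km/s

r₁ = 58230 + 8165 = 66395 km = 6.6395×10⁷ m.
r₂ = 58230 + 437800 = 496030 km = 4.9603×10⁸ m.
Transfer ellipse a_t = (r₁ + r₂)/2 = 2.812×10⁸ m.
At r₁: circular v_c1 = √(μ/r₁) = 23900 m/s; transfer-perikrone v_p = √[μ(2/r₁ − 1/a_t)] = 31740 m/s.
Δv₁ = v_p − v_c1 = 7842 m/s.
At r₂: circular v_c2 = √(μ/r₂) = 8745 m/s; transfer-apokrone v_a = √[μ(2/r₂ − 1/a_t)] = 4249 m/s.
Δv₂ = v_c2 − v_a = 4496 m/s.
Total Δv = Δv₁ + Δv₂ = 12340 m/s = 12.34 km/s.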